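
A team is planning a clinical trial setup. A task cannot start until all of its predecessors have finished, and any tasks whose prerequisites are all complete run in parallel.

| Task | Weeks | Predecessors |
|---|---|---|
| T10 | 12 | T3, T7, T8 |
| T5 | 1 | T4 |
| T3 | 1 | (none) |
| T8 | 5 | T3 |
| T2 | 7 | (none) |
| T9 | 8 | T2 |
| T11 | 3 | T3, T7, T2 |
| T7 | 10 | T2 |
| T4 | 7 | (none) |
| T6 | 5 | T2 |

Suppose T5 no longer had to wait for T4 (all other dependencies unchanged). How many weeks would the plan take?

29

Before: longest chain T2→T7→T10 = 7+10+12 = 29, finish 29.
Without T4→T5, T5's earliest start moves from 7 to 0.
After: T2→T7→T10 = 7+10+12 = 29 → 29 weeks.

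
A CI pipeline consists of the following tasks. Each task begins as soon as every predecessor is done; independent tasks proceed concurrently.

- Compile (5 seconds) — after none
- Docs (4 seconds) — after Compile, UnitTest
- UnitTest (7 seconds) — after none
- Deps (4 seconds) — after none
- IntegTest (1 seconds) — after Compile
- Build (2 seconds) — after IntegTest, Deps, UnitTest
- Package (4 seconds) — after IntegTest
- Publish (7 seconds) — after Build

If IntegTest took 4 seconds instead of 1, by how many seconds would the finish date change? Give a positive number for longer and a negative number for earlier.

2

As given, the longest chain is UnitTest→Build→Publish = 7+2+7 = 16, so the finish is 16 seconds.
IntegTest has 1 second of float (longest path through it is 15).
New critical path: Compile→IntegTest→Build→Publish = 5+4+2+7 = 18 ⇒ 18 seconds.
Change in finish: 18 − 16 = +2 seconds.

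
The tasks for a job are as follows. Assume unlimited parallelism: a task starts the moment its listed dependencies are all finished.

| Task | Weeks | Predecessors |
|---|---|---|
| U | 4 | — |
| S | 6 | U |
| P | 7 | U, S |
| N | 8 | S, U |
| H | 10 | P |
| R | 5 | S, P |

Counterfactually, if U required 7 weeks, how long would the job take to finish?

30

As given, the longest chain is U→S→P→H = 4+6+7+10 = 27, so the finish is 27 weeks.
U is on the critical path; changing it to 7 makes that path 30 weeks.
No other chain overtakes it, so the finish is 30 weeks.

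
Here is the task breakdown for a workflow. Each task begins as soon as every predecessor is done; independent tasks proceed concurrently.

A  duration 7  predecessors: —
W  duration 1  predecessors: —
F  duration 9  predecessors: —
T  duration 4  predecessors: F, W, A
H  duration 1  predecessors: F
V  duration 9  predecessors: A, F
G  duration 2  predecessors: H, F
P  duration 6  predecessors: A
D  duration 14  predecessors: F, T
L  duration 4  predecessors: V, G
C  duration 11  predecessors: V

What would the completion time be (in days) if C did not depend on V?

27

Original critical path: F→V→C = 9+9+11 = 29 ⇒ 29 days.
Without V→C, C's earliest start moves from 18 to 0.
The longest chain is now F→T→D = 9+4+14 = 27, so the job takes 27 days.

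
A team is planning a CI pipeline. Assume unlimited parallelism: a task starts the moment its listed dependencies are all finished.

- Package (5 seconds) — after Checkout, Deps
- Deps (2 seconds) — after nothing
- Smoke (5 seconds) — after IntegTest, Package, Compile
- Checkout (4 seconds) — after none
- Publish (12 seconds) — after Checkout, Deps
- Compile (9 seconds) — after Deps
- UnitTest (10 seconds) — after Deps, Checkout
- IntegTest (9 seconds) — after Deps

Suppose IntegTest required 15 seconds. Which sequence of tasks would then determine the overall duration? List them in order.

Critical path before the change: Deps→IntegTest→Smoke = 2+9+5 = 16 giving 16 seconds.
IntegTest is on the critical path; changing it to 15 makes that path 22 seconds.
That remains the longest chain; total 22 seconds.

Deps, IntegTest, Smoke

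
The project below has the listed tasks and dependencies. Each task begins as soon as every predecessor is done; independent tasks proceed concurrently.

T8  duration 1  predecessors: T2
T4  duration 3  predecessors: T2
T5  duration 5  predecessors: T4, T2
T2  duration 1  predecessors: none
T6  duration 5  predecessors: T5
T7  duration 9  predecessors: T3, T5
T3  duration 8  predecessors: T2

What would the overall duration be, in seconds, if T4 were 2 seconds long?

Actual critical path: T2→T4→T5→T7 = 1+3+5+9 = 18 ⇒ 18 seconds.
T4 lies on that path, so at 2 seconds the path becomes 17 seconds.
The binding chain switches to T2→T3→T7 = 1+8+9 = 18; finish 18 seconds.

18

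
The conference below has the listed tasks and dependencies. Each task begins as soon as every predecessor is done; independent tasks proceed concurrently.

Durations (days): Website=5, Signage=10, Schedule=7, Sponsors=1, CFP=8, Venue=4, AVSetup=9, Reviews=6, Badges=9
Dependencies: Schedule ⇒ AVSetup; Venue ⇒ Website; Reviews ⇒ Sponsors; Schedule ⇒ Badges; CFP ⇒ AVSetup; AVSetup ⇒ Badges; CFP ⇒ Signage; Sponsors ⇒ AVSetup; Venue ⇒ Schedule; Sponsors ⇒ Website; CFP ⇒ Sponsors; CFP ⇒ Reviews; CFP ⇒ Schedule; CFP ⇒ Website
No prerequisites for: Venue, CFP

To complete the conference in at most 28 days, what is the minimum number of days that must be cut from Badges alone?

5

Current finish: 33 days; target: 28.
Badges is on every critical path, so each day cut from Badges cuts the finish by one (this holds down to a finish of 25).
Need 33 − 28 = 5 days off Badges → Badges becomes 4 days, finish becomes 28.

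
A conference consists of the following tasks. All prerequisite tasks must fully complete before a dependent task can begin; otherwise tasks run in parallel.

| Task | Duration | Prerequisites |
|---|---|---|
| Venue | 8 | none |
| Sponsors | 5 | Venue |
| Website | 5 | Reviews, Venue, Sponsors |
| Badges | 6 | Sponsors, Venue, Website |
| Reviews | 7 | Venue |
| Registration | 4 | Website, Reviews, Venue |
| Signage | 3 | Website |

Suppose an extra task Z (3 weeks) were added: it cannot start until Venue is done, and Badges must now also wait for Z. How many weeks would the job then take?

26

Originally the job takes 26 weeks.
With Z inserted, Badges now waits for max(Sponsors, Venue, Website, Z).
New critical path: Venue→Reviews→Website→Badges = 8+7+5+6 = 26 ⇒ 26 weeks.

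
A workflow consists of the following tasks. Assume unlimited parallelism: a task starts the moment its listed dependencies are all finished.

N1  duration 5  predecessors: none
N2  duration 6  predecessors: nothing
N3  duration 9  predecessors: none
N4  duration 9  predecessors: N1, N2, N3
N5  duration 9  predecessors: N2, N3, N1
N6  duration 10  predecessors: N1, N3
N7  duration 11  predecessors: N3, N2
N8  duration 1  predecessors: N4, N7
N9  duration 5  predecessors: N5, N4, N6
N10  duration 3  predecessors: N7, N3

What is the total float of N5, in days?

Critical path: N3→N6→N9 = 9+10+5 = 24, so the finish is 24 days.
Longest path through N5: 23 days (earliest finish 18, latest finish 19).
Float = 24 − 23 = 1.

1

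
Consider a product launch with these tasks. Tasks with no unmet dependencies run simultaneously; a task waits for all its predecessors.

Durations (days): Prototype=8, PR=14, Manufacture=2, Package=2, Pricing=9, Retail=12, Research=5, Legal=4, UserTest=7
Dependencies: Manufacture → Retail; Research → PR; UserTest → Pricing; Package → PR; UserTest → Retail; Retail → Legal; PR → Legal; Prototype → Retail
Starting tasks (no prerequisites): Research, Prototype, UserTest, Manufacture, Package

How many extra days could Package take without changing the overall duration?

Prototype→Retail→Legal = 8+12+4 = 24 sets the makespan at 24 days.
Package finishes as early as 2 and must finish by 6.
Float = 24 − 20 = 4.

4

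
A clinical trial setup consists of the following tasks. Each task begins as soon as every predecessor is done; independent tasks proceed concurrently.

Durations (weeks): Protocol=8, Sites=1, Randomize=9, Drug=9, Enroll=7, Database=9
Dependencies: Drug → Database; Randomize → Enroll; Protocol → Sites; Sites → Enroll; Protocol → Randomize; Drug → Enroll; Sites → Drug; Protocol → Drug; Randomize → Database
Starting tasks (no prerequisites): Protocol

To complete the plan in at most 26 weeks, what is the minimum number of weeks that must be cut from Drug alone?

Current finish: 27 weeks; target: 26.
Drug is on every critical path, so each week cut from Drug cuts the finish by one (this holds down to a finish of 26).
Need 27 − 26 = 1 week off Drug → Drug becomes 8 weeks, finish becomes 26.

1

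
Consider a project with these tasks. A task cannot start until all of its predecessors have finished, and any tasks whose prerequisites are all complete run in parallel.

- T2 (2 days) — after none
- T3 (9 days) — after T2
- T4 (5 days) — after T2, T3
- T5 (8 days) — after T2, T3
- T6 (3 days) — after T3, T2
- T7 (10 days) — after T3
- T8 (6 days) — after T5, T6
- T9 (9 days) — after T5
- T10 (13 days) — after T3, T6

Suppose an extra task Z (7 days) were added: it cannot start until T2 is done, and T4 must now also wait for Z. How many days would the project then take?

28

Originally the project takes 28 days.
With Z inserted, T4 now waits for max(T2, T3, Z).
New critical path: T2→T3→T5→T9 = 2+9+8+9 = 28 ⇒ 28 days.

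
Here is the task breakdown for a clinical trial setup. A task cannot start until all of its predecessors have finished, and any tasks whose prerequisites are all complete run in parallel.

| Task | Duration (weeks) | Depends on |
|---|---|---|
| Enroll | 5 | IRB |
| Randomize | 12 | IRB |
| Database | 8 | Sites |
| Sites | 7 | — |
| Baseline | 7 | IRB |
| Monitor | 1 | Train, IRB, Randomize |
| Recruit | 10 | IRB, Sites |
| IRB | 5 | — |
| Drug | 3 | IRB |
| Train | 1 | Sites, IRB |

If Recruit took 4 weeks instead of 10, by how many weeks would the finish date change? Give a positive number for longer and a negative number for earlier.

0

As given, the longest chain is IRB→Randomize→Monitor = 5+12+1 = 18, so the finish is 18 weeks.
Recruit is off the critical path — its longest chain is 17 weeks, giving 1 of slack.
That remains the longest chain; total 18 weeks.
Change in finish: 18 − 18 = +0 weeks.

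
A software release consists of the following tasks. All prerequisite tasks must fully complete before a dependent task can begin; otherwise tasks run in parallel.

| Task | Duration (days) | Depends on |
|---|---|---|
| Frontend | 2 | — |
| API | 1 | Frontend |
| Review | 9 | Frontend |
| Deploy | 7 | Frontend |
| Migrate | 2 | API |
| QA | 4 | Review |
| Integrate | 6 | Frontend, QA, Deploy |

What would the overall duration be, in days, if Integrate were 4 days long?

As given, the longest chain is Frontend→Review→QA→Integrate = 2+9+4+6 = 21, so the finish is 21 days.
Integrate lies on that path, so at 4 days the path becomes 19 days.
That remains the longest chain; total 19 days.

19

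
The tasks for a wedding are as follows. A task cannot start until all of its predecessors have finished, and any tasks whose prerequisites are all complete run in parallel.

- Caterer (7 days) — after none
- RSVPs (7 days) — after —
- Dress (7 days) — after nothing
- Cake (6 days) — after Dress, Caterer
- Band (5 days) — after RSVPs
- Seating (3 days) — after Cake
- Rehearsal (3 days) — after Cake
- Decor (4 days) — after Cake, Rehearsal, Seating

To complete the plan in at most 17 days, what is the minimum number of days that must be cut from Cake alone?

Current finish: 20 days; target: 17.
Cake is on every critical path, so each day cut from Cake cuts the finish by one (this holds down to a finish of 15).
Need 20 − 17 = 3 days off Cake → Cake becomes 3 days, finish becomes 17.

3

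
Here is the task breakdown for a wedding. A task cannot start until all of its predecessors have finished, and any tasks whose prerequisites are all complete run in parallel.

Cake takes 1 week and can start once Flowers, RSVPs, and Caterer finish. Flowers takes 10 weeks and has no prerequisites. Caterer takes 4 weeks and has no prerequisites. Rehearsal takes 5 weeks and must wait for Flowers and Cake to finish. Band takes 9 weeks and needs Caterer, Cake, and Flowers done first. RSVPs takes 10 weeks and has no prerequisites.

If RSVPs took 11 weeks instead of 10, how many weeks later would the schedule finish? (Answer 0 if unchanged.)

1

Critical path before the change: RSVPs→Cake→Band = 10+1+9 = 20 giving 20 weeks.
RSVPs is on the critical path; changing it to 11 makes that path 21 weeks.
That remains the longest chain; total 21 weeks.
Change in finish: 21 − 20 = +1 weeks.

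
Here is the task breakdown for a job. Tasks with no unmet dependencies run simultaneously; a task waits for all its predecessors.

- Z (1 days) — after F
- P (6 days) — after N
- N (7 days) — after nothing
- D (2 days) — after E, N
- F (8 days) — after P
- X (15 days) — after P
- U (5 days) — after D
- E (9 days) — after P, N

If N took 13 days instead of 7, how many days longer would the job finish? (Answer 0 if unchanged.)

As given, the longest chain is N→P→E→D→U = 7+6+9+2+5 = 29, so the finish is 29 days.
N is on the critical path; changing it to 13 makes that path 35 days.
That remains the longest chain; total 35 days.
Change in finish: 35 − 29 = +6 days.

6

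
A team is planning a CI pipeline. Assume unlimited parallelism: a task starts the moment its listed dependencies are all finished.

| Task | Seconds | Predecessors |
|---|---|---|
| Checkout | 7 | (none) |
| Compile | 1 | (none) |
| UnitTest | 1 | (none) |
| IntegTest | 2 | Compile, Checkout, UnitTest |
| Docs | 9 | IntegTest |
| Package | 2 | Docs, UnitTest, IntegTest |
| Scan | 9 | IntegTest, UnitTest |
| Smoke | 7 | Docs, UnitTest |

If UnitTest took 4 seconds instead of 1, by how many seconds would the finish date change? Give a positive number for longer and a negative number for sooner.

0

Critical path before the change: Checkout→IntegTest→Docs→Smoke = 7+2+9+7 = 25 giving 25 seconds.
UnitTest has 6 seconds of float (longest path through it is 19).
No other chain overtakes it, so the finish is 25 seconds.
Change in finish: 25 − 25 = +0 seconds.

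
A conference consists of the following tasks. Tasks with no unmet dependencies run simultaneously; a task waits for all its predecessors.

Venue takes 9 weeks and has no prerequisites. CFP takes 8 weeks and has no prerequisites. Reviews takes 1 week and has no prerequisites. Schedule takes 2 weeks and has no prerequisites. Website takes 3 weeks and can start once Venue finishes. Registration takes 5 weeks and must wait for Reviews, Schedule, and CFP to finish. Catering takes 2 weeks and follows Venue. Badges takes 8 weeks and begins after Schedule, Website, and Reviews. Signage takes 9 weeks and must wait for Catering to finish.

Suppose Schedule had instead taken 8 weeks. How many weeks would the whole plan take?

The binding path is Venue→Website→Badges = 9+3+8 = 20; finish at 20 weeks.
Schedule has 10 weeks of float (longest path through it is 10).
No other chain overtakes it, so the finish is 20 weeks.

20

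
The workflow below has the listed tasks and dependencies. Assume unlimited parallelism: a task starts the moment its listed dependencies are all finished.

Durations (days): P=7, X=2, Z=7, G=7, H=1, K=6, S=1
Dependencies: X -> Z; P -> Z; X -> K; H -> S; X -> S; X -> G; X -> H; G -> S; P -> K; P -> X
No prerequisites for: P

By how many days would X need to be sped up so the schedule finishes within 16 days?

1

Current finish: 17 days; target: 16.
X is on every critical path, so each day cut from X cuts the finish by one (this holds down to a finish of 16).
Need 17 − 16 = 1 day off X → X becomes 1 day, finish becomes 16.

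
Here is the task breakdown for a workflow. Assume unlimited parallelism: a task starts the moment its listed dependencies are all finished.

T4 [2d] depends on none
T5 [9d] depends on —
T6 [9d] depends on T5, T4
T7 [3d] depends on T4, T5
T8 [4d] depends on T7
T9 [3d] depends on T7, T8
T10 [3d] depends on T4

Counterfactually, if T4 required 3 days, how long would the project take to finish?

Actual critical path: T5→T7→T8→T9 = 9+3+4+3 = 19 ⇒ 19 days.
The longest path through T4 is only 12 days, so T4 has float 7.
No other chain overtakes it, so the finish is 19 days.

19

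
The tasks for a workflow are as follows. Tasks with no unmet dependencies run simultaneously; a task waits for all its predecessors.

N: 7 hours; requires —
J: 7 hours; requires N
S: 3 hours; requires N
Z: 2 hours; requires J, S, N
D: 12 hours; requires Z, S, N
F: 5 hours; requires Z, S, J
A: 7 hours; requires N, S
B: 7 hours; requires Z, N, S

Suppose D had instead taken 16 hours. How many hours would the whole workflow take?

32

As given, the longest chain is N→J→Z→D = 7+7+2+12 = 28, so the finish is 28 hours.
Since D is critical, the +4 change carries straight to that chain (now 32 hours).
No other chain overtakes it, so the finish is 32 hours.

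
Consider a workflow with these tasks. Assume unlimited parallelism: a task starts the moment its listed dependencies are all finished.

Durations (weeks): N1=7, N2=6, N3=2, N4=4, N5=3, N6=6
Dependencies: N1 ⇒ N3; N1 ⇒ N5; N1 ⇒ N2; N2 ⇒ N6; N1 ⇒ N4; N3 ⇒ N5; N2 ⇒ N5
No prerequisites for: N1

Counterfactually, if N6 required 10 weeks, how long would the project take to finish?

23

Baseline: N1→N2→N6 = 7+6+6 = 19 → 19 weeks.
Since N6 is critical, the +4 change carries straight to that chain (now 23 weeks).
That remains the longest chain; total 23 weeks.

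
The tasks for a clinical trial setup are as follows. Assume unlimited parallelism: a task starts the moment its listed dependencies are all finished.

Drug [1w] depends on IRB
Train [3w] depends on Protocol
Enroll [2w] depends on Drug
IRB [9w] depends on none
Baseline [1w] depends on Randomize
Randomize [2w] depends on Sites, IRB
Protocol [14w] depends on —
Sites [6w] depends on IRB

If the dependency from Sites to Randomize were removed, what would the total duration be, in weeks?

17

Before: longest chain IRB→Sites→Randomize→Baseline = 9+6+2+1 = 18, finish 18.
Without Sites→Randomize, Randomize's earliest start moves from 15 to 9.
The longest chain is now Protocol→Train = 14+3 = 17, so the project takes 17 weeks.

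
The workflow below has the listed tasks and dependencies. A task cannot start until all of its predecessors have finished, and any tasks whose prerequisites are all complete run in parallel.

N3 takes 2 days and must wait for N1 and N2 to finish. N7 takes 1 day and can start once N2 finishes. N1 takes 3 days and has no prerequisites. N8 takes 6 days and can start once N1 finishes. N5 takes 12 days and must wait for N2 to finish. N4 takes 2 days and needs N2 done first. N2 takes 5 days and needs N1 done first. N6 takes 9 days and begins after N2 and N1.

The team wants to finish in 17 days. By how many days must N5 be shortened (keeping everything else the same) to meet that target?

Current finish: 20 days; target: 17.
N5 is on every critical path, so each day cut from N5 cuts the finish by one (this holds down to a finish of 17).
Need 20 − 17 = 3 days off N5 → N5 becomes 9 days, finish becomes 17.

3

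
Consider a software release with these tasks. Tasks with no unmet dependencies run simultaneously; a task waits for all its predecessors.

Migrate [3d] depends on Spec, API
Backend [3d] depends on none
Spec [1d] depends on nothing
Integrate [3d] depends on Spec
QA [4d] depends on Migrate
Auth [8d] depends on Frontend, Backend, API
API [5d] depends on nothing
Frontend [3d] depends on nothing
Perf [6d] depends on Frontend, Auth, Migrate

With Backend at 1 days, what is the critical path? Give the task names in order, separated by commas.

As given, the longest chain is API→Auth→Perf = 5+8+6 = 19, so the finish is 19 days.
The longest path through Backend is only 17 days, so Backend has float 2.
The critical path is still API→Auth→Perf; finish is now 19 days.

API, Auth, Perf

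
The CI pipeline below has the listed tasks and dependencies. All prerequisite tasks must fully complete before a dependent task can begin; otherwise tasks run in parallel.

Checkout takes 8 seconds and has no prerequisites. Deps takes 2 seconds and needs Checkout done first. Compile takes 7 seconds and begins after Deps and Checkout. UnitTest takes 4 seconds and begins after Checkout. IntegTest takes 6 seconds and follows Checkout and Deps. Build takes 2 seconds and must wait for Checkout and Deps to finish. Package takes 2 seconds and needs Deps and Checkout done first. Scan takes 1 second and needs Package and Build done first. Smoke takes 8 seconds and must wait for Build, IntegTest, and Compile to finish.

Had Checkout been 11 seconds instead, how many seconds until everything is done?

As given, the longest chain is Checkout→Deps→Compile→Smoke = 8+2+7+8 = 25, so the finish is 25 seconds.
Checkout is on the critical path; changing it to 11 makes that path 28 seconds.
The critical path is still Checkout→Deps→Compile→Smoke; finish is now 28 seconds.

28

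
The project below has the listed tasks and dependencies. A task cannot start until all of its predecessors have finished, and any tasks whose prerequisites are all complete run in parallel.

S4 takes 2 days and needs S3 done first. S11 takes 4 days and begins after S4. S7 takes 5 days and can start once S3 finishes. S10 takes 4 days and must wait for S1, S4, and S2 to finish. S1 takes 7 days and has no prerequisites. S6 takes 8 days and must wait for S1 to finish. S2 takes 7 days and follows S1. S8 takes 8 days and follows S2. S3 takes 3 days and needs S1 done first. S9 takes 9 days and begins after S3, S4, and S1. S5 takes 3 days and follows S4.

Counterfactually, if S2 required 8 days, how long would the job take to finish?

Baseline: S1→S2→S8 = 7+7+8 = 22 → 22 days.
Since S2 is critical, the +1 change carries straight to that chain (now 23 days).
The critical path is still S1→S2→S8; finish is now 23 days.

23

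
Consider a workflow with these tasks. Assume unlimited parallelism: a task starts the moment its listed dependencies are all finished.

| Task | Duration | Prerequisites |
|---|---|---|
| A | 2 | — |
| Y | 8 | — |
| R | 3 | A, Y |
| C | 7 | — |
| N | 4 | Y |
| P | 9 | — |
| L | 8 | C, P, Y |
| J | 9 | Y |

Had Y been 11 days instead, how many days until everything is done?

Actual critical path: Y→J = 8+9 = 17 ⇒ 17 days.
Y lies on that path, so at 11 days the path becomes 20 days.
No other chain overtakes it, so the finish is 20 days.

20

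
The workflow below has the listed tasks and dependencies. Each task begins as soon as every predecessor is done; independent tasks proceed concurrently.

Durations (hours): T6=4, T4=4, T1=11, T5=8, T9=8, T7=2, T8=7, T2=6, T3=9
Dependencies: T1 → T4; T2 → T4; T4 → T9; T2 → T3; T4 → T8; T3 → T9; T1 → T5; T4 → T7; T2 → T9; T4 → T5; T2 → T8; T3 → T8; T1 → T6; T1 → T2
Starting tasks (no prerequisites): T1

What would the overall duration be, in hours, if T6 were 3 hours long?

Critical path before the change: T1→T2→T3→T9 = 11+6+9+8 = 34 giving 34 hours.
The longest path through T6 is only 15 hours, so T6 has float 19.
The critical path is still T1→T2→T3→T9; finish is now 34 hours.

34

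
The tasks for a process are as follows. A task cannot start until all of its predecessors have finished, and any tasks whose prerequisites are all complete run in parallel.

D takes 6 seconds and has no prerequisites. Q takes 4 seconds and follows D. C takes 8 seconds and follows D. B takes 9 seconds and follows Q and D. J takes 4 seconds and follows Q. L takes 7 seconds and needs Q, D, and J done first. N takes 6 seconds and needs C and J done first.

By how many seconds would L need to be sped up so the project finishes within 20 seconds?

Current finish: 21 seconds; target: 20.
L is on every critical path, so each second cut from L cuts the finish by one (this holds down to a finish of 20).
Need 21 − 20 = 1 second off L → L becomes 6 seconds, finish becomes 20.

1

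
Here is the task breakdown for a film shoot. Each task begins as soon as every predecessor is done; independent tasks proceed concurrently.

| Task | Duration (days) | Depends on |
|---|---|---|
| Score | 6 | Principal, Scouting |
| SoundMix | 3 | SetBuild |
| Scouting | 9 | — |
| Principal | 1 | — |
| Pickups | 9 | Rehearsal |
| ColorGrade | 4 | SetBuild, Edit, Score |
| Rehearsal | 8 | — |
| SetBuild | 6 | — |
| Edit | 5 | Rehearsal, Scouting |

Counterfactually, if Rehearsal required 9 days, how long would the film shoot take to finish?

19

Actual critical path: Scouting→Score→ColorGrade = 9+6+4 = 19 ⇒ 19 days.
The longest path through Rehearsal is only 17 days, so Rehearsal has float 2.
The critical path is still Scouting→Score→ColorGrade; finish is now 19 days.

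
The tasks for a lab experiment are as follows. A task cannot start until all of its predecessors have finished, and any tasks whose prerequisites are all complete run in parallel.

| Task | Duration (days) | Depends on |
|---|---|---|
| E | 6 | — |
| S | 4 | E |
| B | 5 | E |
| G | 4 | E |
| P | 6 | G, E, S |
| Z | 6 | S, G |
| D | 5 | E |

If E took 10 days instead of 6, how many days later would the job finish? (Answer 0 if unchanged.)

As given, the longest chain is E→S→P = 6+4+6 = 16, so the finish is 16 days.
E is on the critical path; changing it to 10 makes that path 20 days.
No other chain overtakes it, so the finish is 20 days.
Change in finish: 20 − 16 = +4 days.

4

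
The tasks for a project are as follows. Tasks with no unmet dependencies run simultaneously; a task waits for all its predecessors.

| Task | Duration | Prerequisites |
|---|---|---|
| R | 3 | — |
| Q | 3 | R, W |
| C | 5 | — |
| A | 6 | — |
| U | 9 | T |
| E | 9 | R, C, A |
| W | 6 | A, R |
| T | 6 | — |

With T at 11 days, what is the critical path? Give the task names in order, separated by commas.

T, U

Actual critical path: T→U = 6+9 = 15 ⇒ 15 days.
Since T is critical, the +5 change carries straight to that chain (now 20 days).
The critical path is still T→U; finish is now 20 days.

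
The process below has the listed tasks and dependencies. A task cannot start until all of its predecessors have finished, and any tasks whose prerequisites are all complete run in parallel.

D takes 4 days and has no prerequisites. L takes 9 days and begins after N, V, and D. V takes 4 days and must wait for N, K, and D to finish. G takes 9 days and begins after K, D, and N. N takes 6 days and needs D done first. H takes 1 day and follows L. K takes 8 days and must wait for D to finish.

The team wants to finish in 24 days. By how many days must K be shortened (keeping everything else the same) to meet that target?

Current finish: 26 days; target: 24.
K is on every critical path, so each day cut from K cuts the finish by one (this holds down to a finish of 24).
Need 26 − 24 = 2 days off K → K becomes 6 days, finish becomes 24.

2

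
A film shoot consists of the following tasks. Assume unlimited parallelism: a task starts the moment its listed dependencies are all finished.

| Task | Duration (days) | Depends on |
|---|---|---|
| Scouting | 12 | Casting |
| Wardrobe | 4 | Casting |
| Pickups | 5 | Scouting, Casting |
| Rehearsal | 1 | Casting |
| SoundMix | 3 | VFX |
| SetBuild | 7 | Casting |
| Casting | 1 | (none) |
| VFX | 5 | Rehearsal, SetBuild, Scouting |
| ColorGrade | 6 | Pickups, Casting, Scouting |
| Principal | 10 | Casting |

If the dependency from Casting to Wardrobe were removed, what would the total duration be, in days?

Before: longest chain Casting→Scouting→Pickups→ColorGrade = 1+12+5+6 = 24, finish 24.
Without Casting→Wardrobe, Wardrobe's earliest start moves from 1 to 0.
New critical path: Casting→Scouting→Pickups→ColorGrade = 1+12+5+6 = 24 ⇒ 24 days.

24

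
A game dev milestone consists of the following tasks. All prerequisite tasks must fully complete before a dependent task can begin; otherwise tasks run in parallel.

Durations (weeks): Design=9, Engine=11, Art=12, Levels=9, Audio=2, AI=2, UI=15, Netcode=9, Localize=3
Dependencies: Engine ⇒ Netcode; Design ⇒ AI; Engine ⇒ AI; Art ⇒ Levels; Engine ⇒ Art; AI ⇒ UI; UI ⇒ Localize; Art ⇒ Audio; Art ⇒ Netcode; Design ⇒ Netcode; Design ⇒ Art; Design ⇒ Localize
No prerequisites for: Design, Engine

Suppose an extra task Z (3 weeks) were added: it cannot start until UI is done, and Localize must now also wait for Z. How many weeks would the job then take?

Originally the job takes 32 weeks.
With Z inserted, Localize now waits for max(Design, UI, Z).
New critical path: Engine→AI→UI→Z→Localize = 11+2+15+3+3 = 34 ⇒ 34 weeks.

34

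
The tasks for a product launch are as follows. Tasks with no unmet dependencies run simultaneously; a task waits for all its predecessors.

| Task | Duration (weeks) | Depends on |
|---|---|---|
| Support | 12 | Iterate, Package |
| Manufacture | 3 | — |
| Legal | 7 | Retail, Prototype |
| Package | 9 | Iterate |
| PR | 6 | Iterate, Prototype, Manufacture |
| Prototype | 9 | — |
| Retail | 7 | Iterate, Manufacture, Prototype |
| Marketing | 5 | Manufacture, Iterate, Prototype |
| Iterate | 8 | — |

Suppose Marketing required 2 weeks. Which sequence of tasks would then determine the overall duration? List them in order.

Critical path before the change: Iterate→Package→Support = 8+9+12 = 29 giving 29 weeks.
The longest path through Marketing is only 14 weeks, so Marketing has float 15.
No other chain overtakes it, so the finish is 29 weeks.

Iterate, Package, Support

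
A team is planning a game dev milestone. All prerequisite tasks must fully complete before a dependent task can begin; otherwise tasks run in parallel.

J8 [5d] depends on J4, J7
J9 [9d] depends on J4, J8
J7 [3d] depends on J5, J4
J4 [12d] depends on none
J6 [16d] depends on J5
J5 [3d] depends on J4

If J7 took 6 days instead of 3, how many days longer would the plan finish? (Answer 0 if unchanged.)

3

Actual critical path: J4→J5→J7→J8→J9 = 12+3+3+5+9 = 32 ⇒ 32 days.
J7 is on the critical path; changing it to 6 makes that path 35 days.
No other chain overtakes it, so the finish is 35 days.
Change in finish: 35 − 32 = +3 days.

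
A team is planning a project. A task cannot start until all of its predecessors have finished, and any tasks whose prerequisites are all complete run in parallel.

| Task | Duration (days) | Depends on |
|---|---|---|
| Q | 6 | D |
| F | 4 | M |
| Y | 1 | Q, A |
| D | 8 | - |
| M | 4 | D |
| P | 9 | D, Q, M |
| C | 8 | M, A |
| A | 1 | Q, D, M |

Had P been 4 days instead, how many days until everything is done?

23

Actual critical path: D→Q→P = 8+6+9 = 23 ⇒ 23 days.
Since P is critical, the -5 change carries straight to that chain (now 18 days).
Now D→Q→A→C = 8+6+1+8 = 23 is longest, so the finish becomes 23 days.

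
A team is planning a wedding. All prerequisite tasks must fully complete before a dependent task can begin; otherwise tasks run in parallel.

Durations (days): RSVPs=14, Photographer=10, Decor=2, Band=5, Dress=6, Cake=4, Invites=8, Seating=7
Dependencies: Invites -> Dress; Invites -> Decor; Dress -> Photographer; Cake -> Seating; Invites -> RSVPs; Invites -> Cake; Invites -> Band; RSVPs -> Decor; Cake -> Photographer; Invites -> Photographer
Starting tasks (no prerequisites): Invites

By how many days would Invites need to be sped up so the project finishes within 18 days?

Current finish: 24 days; target: 18.
Invites is on every critical path, so each day cut from Invites cuts the finish by one (this holds down to a finish of 17).
Need 24 − 18 = 6 days off Invites → Invites becomes 2 days, finish becomes 18.

6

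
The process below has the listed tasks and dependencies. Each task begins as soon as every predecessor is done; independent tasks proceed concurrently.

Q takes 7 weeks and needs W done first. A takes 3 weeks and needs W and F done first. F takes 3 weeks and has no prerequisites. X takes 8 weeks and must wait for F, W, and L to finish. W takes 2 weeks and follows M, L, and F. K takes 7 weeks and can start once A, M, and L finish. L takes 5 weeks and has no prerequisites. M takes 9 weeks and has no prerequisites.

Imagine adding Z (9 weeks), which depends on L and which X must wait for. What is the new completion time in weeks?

Originally the project takes 21 weeks.
With Z inserted, X now waits for max(F, W, L, Z).
New critical path: L→Z→X = 5+9+8 = 22 ⇒ 22 weeks.

22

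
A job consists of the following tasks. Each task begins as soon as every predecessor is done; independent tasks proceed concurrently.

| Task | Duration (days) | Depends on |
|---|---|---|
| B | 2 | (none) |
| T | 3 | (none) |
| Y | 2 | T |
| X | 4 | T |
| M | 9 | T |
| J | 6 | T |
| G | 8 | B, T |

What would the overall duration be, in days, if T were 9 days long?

Actual critical path: T→M = 3+9 = 12 ⇒ 12 days.
T lies on that path, so at 9 days the path becomes 18 days.
That remains the longest chain; total 18 days.

18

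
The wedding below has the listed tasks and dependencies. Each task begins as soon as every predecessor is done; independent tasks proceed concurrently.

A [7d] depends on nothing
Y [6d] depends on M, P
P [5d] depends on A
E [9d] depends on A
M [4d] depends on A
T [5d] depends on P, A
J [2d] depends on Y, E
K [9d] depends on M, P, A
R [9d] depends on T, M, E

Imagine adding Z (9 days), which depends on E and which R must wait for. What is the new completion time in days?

Originally the plan takes 26 days.
With Z inserted, R now waits for max(T, M, E, Z).
New critical path: A→E→Z→R = 7+9+9+9 = 34 ⇒ 34 days.

34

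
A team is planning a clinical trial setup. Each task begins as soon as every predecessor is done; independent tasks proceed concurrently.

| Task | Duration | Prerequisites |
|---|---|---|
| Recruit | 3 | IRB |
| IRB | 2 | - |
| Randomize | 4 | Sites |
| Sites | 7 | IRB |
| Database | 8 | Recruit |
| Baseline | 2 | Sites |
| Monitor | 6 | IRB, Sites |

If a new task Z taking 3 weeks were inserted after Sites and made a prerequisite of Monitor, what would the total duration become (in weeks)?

18

Originally the clinical trial setup takes 15 weeks.
With Z inserted, Monitor now waits for max(IRB, Sites, Z).
New critical path: IRB→Sites→Z→Monitor = 2+7+3+6 = 18 ⇒ 18 weeks.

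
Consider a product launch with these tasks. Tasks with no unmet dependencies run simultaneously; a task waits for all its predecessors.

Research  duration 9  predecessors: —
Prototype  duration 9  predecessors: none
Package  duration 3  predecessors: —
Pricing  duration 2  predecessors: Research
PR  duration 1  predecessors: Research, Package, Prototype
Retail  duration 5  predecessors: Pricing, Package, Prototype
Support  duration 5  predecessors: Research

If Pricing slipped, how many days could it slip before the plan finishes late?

Critical path: Research→Pricing→Retail = 9+2+5 = 16, so the finish is 16 days.
The longest chain containing Pricing totals 16 days.
Slack of Pricing = 9 − 9 = 0 days.

0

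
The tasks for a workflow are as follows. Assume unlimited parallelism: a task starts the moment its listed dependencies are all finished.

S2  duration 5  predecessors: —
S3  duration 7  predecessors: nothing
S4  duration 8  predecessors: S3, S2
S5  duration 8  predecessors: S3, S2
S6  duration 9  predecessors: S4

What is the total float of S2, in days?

2

S3→S4→S6 = 7+8+9 = 24 sets the makespan at 24 days.
Longest path through S2: 22 days (earliest finish 5, latest finish 7).
Slack of S2 = 2 − 0 = 2 days.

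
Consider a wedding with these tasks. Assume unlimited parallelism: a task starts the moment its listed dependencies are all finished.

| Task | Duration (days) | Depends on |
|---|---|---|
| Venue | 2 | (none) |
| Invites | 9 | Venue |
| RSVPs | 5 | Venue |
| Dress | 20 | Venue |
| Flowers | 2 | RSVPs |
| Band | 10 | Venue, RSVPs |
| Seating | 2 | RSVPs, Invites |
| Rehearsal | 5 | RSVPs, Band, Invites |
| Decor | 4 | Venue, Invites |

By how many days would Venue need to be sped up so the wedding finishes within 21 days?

Current finish: 22 days; target: 21.
Venue is on every critical path, so each day cut from Venue cuts the finish by one (this holds down to a finish of 21).
Need 22 − 21 = 1 day off Venue → Venue becomes 1 day, finish becomes 21.

1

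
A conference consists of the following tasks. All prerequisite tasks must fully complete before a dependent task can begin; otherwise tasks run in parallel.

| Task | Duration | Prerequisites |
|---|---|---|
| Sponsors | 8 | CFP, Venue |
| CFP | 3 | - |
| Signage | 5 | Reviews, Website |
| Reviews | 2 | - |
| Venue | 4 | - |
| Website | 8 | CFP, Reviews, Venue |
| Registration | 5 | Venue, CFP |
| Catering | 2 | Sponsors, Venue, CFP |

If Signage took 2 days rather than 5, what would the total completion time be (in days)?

Critical path before the change: Venue→Website→Signage = 4+8+5 = 17 giving 17 days.
Signage is on the critical path; changing it to 2 makes that path 14 days.
Now Venue→Sponsors→Catering = 4+8+2 = 14 is longest, so the finish becomes 14 days.

14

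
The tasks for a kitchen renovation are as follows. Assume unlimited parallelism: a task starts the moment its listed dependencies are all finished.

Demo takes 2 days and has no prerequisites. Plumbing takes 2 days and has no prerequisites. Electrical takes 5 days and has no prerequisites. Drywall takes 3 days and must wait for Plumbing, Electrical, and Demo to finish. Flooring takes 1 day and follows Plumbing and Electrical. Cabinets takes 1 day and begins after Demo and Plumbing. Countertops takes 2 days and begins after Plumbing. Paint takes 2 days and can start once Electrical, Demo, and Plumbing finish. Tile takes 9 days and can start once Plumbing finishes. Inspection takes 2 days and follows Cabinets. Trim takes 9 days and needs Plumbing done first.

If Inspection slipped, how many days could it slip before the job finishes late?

6

Plumbing→Tile = 2+9 = 11 sets the makespan at 11 days.
The longest chain containing Inspection totals 5 days.
So Inspection can slip 11 − 5 = 6 days.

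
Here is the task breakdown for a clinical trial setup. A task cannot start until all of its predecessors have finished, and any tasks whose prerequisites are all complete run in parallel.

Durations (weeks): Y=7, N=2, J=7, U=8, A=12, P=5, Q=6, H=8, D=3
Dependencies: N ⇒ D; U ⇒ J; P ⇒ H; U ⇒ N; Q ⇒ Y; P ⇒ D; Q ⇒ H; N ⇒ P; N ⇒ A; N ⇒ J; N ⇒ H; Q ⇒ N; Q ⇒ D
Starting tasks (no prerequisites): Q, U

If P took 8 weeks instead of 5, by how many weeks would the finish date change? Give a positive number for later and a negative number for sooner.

3

As given, the longest chain is U→N→P→H = 8+2+5+8 = 23, so the finish is 23 weeks.
P lies on that path, so at 8 weeks the path becomes 26 weeks.
That remains the longest chain; total 26 weeks.
Change in finish: 26 − 23 = +3 weeks.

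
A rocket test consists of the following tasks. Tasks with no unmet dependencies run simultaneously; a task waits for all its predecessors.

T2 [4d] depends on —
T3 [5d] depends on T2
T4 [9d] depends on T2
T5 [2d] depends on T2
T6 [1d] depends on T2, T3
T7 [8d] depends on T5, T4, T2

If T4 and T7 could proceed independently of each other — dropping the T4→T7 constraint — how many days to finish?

14

Before: longest chain T2→T4→T7 = 4+9+8 = 21, finish 21.
Without T4→T7, T7's earliest start moves from 13 to 6.
The longest chain is now T2→T5→T7 = 4+2+8 = 14, so the rocket test takes 14 days.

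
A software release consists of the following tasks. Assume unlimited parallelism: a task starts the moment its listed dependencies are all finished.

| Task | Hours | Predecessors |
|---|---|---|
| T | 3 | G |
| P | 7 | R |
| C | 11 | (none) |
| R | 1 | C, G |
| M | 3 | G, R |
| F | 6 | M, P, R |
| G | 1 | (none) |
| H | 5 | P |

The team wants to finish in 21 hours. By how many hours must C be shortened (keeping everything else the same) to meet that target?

4

Current finish: 25 hours; target: 21.
C is on every critical path, so each hour cut from C cuts the finish by one (this holds down to a finish of 15).
Need 25 − 21 = 4 hours off C → C becomes 7 hours, finish becomes 21.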